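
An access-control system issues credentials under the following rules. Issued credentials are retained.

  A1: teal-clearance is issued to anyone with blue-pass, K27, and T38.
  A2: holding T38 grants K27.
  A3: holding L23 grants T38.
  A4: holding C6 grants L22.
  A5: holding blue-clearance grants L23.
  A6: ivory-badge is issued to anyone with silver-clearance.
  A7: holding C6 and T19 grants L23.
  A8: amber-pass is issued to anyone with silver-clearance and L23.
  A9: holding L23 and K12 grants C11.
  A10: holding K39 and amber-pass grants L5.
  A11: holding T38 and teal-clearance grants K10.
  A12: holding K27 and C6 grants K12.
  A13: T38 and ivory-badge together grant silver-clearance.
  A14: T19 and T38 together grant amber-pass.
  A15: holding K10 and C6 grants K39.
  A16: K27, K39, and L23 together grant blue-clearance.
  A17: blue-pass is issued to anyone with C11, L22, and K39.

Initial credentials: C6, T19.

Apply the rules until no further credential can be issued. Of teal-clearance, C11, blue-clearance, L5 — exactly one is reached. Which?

Holding C6 and T19 grants L23 (A7).
Holding L23 grants T38 (A3).
Holding T38 grants K27 (A2).
Holding K27 and C6 grants K12 (A12).
Holding L23 and K12 grants C11 (A9).
teal-clearance would need blue-pass, K27, and T38 (A1), but blue-pass is never granted. L5 would need K39 and amber-pass (A10), but K39 is never granted. blue-clearance would need K27, K39, and L23 (A16), but K39 is never granted.

C11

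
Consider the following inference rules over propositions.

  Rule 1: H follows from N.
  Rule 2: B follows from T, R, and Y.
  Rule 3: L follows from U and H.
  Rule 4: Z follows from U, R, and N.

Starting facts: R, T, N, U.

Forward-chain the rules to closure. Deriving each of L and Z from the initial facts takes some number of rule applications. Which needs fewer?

Z

Z: From U, R, and N, Rule 4 gives Z. [1 rule application]
L: N holds, so H follows (Rule 1). From U and H, Rule 3 gives L. [2 rule applications]
Z needs fewer.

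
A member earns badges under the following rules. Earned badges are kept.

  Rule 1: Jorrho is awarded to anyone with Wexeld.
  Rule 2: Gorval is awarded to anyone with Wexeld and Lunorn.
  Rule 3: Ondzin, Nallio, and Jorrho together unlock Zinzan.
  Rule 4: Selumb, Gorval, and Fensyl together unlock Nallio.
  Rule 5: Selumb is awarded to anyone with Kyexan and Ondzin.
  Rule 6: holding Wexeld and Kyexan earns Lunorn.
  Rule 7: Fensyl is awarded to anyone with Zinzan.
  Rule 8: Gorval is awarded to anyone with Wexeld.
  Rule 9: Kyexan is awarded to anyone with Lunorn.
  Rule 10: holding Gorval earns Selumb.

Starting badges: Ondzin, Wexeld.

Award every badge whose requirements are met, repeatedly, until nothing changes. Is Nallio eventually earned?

No

Nallio would need Selumb, Gorval, and Fensyl (Rule 4), but Fensyl is never earned.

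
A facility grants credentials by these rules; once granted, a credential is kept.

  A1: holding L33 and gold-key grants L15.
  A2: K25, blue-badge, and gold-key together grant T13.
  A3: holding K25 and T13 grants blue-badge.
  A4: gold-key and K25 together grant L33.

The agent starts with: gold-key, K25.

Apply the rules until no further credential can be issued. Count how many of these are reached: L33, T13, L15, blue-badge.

2

Holding gold-key and K25 grants L33 (A4).
Holding L33 and gold-key grants L15 (A1).
L33: reached.
T13 would need K25, blue-badge, and gold-key (A2), but blue-badge is never granted.
L15: reached.
blue-badge would need K25 and T13 (A3), but T13 is never granted.
Reached: L33 and L15 — 2 of the 4.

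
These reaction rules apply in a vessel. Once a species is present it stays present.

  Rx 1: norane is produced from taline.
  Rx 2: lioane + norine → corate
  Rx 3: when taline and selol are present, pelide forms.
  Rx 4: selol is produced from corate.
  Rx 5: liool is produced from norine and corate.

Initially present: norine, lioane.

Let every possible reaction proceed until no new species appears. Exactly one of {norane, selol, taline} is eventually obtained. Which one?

lioane and norine present → corate forms (Rx 2).
corate present → selol forms (Rx 4).
norane would need taline (Rx 1), but taline never forms. No rule produces taline, and it is not given.

selol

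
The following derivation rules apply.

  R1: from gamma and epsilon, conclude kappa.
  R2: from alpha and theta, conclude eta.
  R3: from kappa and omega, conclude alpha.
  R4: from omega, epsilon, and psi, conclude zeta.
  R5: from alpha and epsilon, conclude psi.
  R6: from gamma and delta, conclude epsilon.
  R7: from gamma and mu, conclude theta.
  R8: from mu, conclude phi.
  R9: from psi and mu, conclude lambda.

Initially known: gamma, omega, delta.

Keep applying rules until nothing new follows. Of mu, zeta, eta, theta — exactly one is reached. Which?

gamma and delta hold, so epsilon follows (R6).
gamma and epsilon hold, so kappa follows (R1).
From kappa and omega, R3 gives alpha.
From alpha and epsilon, R5 gives psi.
From omega, epsilon, and psi, R4 gives zeta.
theta would need gamma and mu (R7), but mu is never established. No rule produces mu, and it is not given. eta would need alpha and theta (R2), but theta is never established.

zeta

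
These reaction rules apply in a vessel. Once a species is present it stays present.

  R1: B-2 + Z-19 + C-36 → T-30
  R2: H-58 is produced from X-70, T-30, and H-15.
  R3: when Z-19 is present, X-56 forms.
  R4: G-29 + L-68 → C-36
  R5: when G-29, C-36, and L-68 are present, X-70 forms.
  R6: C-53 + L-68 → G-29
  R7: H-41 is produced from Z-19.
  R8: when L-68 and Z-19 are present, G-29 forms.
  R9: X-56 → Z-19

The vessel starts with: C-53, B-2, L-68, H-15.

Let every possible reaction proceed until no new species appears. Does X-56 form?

X-56 would need Z-19 (R3), but Z-19 never forms.

No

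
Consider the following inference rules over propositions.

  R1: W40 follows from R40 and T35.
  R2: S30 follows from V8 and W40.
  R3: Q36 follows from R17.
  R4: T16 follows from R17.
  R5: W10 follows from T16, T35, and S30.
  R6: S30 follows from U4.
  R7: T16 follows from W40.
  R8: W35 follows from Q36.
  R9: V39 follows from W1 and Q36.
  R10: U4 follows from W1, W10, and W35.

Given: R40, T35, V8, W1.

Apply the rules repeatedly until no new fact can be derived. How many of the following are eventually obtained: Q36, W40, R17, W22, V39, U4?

1

From R40 and T35, R1 gives W40.
Q36 would need R17 (R3), but R17 is never established.
W40: reached.
No rule produces R17, and it is not given.
No rule produces W22, and it is not given.
V39 would need W1 and Q36 (R9), but Q36 is never established.
U4 would need W1, W10, and W35 (R10), but W35 is never established.
Reached: W40 — 1 of the 6.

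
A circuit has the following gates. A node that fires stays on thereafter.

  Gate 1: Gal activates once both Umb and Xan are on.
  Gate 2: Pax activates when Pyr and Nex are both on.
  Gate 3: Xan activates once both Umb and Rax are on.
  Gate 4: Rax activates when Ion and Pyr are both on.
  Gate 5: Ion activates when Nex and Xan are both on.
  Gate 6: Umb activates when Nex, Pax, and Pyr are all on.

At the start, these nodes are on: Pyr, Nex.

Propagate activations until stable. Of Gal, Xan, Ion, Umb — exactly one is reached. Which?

Gate 2: Pyr and Nex on → Pax on.
Gate 6: Nex, Pax, and Pyr on → Umb on.
Gal would need Umb and Xan (Gate 1), but Xan never turns on. Xan would need Umb and Rax (Gate 3), but Rax never turns on. Ion would need Nex and Xan (Gate 5), but Xan never turns on.

Umb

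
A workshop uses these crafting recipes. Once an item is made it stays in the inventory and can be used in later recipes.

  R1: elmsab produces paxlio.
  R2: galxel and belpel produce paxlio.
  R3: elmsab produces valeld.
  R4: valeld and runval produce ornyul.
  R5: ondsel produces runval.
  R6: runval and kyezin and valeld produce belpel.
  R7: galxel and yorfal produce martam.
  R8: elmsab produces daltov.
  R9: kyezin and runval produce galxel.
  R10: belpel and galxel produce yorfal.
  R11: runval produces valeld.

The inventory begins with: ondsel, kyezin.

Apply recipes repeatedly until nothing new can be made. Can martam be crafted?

ondsel → runval (R5).
Using R9, kyezin and runval make galxel.
runval → valeld (R11).
runval and kyezin and valeld → belpel (R6).
belpel and galxel → yorfal (R10).
Using R7, galxel and yorfal make martam.

Yes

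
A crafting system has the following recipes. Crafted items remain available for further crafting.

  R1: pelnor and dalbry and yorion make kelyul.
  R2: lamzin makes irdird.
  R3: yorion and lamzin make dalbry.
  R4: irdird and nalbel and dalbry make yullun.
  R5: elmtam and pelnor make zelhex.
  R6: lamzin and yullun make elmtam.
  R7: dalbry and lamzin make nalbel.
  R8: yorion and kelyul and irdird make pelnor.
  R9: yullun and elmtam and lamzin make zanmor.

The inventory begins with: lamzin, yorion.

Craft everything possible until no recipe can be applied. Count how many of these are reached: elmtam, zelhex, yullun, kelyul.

2

yorion and lamzin → dalbry (R3).
lamzin → irdird (R2).
dalbry and lamzin → nalbel (R7).
irdird and nalbel and dalbry → yullun (R4).
Using R6, lamzin and yullun make elmtam.
elmtam: reached.
zelhex would need elmtam and pelnor (R5), but pelnor is never obtained.
yullun: reached.
kelyul would need pelnor, dalbry, and yorion (R1), but pelnor is never obtained.
Reached: elmtam and yullun — 2 of the 4.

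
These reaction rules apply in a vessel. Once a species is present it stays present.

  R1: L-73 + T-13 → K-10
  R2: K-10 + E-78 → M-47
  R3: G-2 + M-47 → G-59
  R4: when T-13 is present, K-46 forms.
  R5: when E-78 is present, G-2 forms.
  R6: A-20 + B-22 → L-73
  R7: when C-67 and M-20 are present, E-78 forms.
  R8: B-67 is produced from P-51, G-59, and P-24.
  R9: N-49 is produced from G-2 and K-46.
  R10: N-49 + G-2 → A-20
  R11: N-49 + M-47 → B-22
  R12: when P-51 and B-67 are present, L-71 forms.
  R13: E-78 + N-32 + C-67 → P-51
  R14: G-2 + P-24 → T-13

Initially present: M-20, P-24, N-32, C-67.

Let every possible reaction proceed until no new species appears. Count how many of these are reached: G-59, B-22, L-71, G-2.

C-67 and M-20 present → E-78 forms (R7).
E-78 present → G-2 forms (R5).
G-59 would need G-2 and M-47 (R3), but M-47 never forms.
B-22 would need N-49 and M-47 (R11), but M-47 never forms.
L-71 would need P-51 and B-67 (R12), but B-67 never forms.
G-2: reached.
Reached: G-2 — 1 of the 4.

1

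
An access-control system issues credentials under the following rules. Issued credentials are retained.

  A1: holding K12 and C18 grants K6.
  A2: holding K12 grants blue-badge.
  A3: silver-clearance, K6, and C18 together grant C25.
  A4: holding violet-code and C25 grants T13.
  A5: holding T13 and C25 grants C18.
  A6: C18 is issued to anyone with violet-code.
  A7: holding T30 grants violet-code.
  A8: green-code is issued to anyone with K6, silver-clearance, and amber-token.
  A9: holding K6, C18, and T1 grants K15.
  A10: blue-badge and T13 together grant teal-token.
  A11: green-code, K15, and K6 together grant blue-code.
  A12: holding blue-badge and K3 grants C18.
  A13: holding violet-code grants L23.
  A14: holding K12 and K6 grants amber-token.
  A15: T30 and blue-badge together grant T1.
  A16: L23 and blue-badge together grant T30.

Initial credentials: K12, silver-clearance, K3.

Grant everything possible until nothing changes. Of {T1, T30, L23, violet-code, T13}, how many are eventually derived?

T1 would need T30 and blue-badge (A15), but T30 is never granted.
T30 would need L23 and blue-badge (A16), but L23 is never granted.
L23 would need violet-code (A13), but violet-code is never granted.
violet-code would need T30 (A7), but T30 is never granted.
T13 would need violet-code and C25 (A4), but violet-code is never granted.
None of the 5 are reached.

0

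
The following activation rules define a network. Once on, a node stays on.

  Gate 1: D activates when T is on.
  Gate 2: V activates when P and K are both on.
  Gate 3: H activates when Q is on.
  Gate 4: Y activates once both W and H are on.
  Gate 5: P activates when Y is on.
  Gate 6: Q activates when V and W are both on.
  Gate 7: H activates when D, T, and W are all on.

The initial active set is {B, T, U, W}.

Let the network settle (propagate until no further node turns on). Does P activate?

Gate 1: T on → D on.
Gate 7: D, T, and W on → H on.
W and H are on, so Y activates (Gate 4).
Gate 5: Y on → P on.

Yes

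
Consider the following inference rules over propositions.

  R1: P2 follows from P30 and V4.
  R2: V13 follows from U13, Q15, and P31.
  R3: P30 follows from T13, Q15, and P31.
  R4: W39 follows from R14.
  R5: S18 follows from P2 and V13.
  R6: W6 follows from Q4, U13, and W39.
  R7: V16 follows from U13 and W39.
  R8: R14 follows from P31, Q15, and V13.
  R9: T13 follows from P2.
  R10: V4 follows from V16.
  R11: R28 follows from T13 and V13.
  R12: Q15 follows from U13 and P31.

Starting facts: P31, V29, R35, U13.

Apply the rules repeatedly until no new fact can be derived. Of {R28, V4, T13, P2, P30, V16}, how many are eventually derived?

From U13 and P31, R12 gives Q15.
From U13, Q15, and P31, R2 gives V13.
From P31, Q15, and V13, R8 gives R14.
R14 holds, so W39 follows (R4).
U13 and W39 hold, so V16 follows (R7).
From V16, R10 gives V4.
R28 would need T13 and V13 (R11), but T13 is never established.
V4: reached.
T13 would need P2 (R9), but P2 is never established.
P2 would need P30 and V4 (R1), but P30 is never established.
P30 would need T13, Q15, and P31 (R3), but T13 is never established.
V16: reached.
Reached: V4 and V16 — 2 of the 6.

2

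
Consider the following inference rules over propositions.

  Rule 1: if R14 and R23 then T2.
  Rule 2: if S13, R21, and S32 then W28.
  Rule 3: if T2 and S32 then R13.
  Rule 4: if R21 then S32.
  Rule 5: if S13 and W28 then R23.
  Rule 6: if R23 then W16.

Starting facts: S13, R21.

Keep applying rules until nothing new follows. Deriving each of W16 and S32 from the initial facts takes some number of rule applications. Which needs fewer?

S32

S32: R21 holds, so S32 follows (Rule 4). [1 rule application]
W16: R21 holds, so S32 follows (Rule 4). S13, R21, and S32 hold, so W28 follows (Rule 2). From S13 and W28, Rule 5 gives R23. R23 holds, so W16 follows (Rule 6). [4 rule applications]
S32 needs fewer.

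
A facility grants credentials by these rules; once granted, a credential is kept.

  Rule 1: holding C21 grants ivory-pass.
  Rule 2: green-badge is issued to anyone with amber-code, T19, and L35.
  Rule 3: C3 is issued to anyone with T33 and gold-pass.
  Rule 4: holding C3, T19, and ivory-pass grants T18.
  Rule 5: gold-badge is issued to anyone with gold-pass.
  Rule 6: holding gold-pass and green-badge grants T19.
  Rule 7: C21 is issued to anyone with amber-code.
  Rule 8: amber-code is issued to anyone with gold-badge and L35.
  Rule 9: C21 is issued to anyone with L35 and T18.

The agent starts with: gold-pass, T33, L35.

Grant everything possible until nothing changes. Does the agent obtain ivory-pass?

Yes

Holding gold-pass grants gold-badge (Rule 5).
Holding gold-badge and L35 grants amber-code (Rule 8).
Holding amber-code grants C21 (Rule 7).
Holding C21 grants ivory-pass (Rule 1).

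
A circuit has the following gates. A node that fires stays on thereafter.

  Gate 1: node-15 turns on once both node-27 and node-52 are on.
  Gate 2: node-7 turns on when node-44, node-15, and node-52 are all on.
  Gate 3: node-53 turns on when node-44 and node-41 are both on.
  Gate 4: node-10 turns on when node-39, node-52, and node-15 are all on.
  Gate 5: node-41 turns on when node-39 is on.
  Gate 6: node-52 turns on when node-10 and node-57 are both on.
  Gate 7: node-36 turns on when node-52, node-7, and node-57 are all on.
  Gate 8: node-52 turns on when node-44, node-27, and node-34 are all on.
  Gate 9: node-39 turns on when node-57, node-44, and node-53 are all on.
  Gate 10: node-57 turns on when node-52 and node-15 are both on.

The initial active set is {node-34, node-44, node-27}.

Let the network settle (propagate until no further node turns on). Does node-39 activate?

node-39 would need node-57, node-44, and node-53 (Gate 9), but node-53 never turns on.

No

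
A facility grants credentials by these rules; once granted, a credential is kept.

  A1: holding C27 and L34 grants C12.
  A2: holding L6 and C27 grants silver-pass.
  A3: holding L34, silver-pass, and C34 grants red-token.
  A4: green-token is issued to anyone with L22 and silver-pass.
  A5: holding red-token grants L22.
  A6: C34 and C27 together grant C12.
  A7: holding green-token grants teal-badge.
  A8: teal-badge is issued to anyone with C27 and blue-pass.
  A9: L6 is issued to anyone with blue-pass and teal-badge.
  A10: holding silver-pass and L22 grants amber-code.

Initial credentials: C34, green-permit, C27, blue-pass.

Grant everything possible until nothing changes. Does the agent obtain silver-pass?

Holding C27 and blue-pass grants teal-badge (A8).
Holding blue-pass and teal-badge grants L6 (A9).
Holding L6 and C27 grants silver-pass (A2).

Yes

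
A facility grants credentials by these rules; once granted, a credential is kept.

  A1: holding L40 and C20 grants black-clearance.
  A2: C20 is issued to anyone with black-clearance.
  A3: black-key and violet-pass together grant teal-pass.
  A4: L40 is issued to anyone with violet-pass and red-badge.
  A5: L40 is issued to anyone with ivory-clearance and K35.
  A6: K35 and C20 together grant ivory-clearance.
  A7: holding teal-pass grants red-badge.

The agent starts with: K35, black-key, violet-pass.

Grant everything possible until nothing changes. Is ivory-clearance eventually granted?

ivory-clearance would need K35 and C20 (A6), but C20 is never granted.

No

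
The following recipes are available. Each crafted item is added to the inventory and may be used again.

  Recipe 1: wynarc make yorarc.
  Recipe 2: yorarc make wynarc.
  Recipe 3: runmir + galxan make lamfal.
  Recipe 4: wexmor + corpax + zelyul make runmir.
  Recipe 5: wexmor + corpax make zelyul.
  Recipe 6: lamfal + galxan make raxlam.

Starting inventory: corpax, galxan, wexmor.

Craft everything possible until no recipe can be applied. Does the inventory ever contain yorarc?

yorarc would need wynarc (Recipe 1), but wynarc is never obtained.

No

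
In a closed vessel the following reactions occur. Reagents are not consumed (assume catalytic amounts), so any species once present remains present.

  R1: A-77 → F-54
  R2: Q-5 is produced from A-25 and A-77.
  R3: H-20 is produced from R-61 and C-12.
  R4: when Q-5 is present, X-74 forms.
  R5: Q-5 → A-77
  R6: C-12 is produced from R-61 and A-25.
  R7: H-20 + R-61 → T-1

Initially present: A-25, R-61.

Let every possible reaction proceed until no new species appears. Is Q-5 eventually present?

No

Q-5 would need A-25 and A-77 (R2), but A-77 never forms.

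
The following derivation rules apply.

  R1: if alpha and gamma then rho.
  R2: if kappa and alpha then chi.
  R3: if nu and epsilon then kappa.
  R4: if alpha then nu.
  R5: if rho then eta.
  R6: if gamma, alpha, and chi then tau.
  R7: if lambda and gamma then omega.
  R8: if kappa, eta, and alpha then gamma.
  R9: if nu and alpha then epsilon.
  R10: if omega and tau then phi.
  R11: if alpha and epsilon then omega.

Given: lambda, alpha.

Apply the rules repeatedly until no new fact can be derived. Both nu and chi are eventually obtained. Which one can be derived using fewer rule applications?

nu

nu: alpha holds, so nu follows (R4). [1 rule application]
chi: From alpha, R4 gives nu. From nu and alpha, R9 gives epsilon. From nu and epsilon, R3 gives kappa. kappa and alpha hold, so chi follows (R2). [4 rule applications]
nu needs fewer.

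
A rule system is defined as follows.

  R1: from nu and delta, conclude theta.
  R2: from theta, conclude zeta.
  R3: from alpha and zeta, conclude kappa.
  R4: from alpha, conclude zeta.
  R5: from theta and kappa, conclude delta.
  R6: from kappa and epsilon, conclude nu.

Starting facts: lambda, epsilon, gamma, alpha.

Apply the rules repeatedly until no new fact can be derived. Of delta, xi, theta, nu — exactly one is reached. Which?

alpha holds, so zeta follows (R4).
From alpha and zeta, R3 gives kappa.
kappa and epsilon hold, so nu follows (R6).
theta would need nu and delta (R1), but delta is never established. delta would need theta and kappa (R5), but theta is never established. No rule produces xi, and it is not given.

nu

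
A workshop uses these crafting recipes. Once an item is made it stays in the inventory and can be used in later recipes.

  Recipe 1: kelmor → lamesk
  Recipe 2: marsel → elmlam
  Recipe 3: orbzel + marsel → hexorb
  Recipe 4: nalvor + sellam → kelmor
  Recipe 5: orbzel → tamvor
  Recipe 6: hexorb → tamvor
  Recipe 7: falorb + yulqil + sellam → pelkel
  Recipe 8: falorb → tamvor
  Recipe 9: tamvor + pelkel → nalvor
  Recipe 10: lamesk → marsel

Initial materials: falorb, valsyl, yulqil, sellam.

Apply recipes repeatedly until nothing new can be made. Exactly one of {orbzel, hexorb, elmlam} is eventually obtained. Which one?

elmlam

falorb → tamvor (Recipe 8).
Using Recipe 7, falorb, yulqil, and sellam make pelkel.
tamvor + pelkel → nalvor (Recipe 9).
Using Recipe 4, nalvor and sellam make kelmor.
kelmor → lamesk (Recipe 1).
lamesk → marsel (Recipe 10).
Using Recipe 2, marsel makes elmlam.
No rule produces orbzel, and it is not given. hexorb would need orbzel and marsel (Recipe 3), but orbzel is never obtained.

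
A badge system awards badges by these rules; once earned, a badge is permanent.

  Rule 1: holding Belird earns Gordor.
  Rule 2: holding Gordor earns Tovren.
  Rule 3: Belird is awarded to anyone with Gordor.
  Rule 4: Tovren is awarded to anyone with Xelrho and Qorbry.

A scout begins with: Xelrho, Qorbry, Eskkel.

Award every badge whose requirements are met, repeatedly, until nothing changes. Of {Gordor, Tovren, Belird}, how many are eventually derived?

With Xelrho and Qorbry, Tovren is earned (Rule 4).
Gordor would need Belird (Rule 1), but Belird is never earned.
Tovren: reached.
Belird would need Gordor (Rule 3), but Gordor is never earned.
Reached: Tovren — 1 of the 3.

1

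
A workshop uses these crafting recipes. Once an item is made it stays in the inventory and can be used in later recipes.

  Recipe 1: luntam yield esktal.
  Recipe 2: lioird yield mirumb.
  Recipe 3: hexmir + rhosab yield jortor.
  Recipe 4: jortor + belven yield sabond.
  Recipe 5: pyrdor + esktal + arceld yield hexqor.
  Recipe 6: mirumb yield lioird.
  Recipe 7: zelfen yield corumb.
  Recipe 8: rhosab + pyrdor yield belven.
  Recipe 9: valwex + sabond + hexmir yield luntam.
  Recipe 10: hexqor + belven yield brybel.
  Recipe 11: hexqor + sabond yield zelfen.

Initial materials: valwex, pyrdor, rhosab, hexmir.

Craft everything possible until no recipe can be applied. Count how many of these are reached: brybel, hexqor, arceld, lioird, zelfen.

brybel would need hexqor and belven (Recipe 10), but hexqor is never obtained.
hexqor would need pyrdor, esktal, and arceld (Recipe 5), but arceld is never obtained.
No rule produces arceld, and it is not given.
lioird would need mirumb (Recipe 6), but mirumb is never obtained.
zelfen would need hexqor and sabond (Recipe 11), but hexqor is never obtained.
None of the 5 are reached.

0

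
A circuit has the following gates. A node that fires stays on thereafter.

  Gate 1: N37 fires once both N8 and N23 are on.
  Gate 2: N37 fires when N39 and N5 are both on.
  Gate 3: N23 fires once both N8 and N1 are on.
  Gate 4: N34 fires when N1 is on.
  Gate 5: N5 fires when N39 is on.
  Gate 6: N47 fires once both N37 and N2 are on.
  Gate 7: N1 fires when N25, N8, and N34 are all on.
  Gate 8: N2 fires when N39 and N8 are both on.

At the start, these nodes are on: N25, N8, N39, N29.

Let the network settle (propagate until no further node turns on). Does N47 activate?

Yes

N39 and N8 are on, so N2 fires (Gate 8).
Gate 5: N39 on → N5 on.
Gate 2: N39 and N5 on → N37 on.
N37 and N2 are on, so N47 fires (Gate 6).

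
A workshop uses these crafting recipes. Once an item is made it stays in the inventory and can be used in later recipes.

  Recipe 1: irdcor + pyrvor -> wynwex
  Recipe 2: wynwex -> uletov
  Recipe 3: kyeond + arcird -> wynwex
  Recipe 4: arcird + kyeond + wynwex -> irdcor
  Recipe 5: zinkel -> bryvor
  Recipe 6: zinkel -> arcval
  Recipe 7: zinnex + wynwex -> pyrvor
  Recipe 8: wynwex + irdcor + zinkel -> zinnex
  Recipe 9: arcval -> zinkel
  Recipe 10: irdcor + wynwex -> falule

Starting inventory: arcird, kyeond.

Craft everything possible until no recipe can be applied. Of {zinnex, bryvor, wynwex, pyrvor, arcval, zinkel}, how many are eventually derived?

Using Recipe 3, kyeond and arcird make wynwex.
zinnex would need wynwex, irdcor, and zinkel (Recipe 8), but zinkel is never obtained.
bryvor would need zinkel (Recipe 5), but zinkel is never obtained.
wynwex: reached.
pyrvor would need zinnex and wynwex (Recipe 7), but zinnex is never obtained.
arcval would need zinkel (Recipe 6), but zinkel is never obtained.
zinkel would need arcval (Recipe 9), but arcval is never obtained.
Reached: wynwex — 1 of the 6.

1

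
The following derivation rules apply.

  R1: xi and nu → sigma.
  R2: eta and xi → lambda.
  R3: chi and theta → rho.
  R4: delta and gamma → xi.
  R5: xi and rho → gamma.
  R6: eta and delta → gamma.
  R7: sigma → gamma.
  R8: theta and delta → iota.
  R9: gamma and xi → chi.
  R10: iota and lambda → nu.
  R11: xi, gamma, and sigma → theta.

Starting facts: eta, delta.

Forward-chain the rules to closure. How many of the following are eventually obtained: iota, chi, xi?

From eta and delta, R6 gives gamma.
delta and gamma hold, so xi follows (R4).
gamma and xi hold, so chi follows (R9).
iota would need theta and delta (R8), but theta is never established.
chi: reached.
xi: reached.
Reached: chi and xi — 2 of the 3.

2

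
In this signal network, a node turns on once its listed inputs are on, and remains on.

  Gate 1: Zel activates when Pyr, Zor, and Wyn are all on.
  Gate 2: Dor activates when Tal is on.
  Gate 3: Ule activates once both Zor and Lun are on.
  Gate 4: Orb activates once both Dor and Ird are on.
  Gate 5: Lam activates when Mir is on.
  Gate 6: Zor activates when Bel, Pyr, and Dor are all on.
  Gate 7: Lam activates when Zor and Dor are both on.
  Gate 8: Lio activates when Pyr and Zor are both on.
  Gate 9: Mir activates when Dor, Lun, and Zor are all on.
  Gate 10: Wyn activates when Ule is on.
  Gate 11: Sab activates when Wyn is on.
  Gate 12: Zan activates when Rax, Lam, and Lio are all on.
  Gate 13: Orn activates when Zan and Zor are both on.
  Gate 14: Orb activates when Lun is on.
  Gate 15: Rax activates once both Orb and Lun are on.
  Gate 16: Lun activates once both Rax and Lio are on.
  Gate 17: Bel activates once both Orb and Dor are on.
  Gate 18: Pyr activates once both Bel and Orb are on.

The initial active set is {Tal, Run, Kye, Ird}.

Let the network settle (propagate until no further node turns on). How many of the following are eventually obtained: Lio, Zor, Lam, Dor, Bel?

Gate 2: Tal on → Dor on.
Gate 4: Dor and Ird on → Orb on.
Gate 17: Orb and Dor on → Bel on.
Gate 18: Bel and Orb on → Pyr on.
Gate 6: Bel, Pyr, and Dor on → Zor on.
Gate 8: Pyr and Zor on → Lio on.
Zor and Dor are on, so Lam activates (Gate 7).
Lio: reached.
Zor: reached.
Lam: reached.
Dor: reached.
Bel: reached.
All 5 are reached.

5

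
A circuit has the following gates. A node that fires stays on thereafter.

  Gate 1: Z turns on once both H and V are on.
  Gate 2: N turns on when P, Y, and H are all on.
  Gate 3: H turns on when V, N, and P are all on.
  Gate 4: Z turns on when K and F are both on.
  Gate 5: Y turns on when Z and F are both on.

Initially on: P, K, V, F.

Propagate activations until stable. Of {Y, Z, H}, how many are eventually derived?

K and F are on, so Z turns on (Gate 4).
Z and F are on, so Y turns on (Gate 5).
Y: reached.
Z: reached.
H would need V, N, and P (Gate 3), but N never turns on.
Reached: Y and Z — 2 of the 3.

2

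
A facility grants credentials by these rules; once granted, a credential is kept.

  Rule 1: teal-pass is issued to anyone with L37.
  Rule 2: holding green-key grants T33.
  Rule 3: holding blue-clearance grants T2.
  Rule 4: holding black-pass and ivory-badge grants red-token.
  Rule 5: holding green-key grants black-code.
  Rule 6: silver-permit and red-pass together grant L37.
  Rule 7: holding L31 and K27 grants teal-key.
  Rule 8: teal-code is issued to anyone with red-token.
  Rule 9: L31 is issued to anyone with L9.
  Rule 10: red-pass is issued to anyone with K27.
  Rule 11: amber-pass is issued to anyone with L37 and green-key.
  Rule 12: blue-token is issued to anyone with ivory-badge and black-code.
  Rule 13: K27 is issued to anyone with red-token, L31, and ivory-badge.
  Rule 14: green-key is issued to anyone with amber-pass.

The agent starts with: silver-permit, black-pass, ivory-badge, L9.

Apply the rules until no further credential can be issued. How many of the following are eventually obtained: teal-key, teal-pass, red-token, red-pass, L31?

5

Holding black-pass and ivory-badge grants red-token (Rule 4).
Holding L9 grants L31 (Rule 9).
Holding red-token, L31, and ivory-badge grants K27 (Rule 13).
Holding L31 and K27 grants teal-key (Rule 7).
Holding K27 grants red-pass (Rule 10).
Holding silver-permit and red-pass grants L37 (Rule 6).
Holding L37 grants teal-pass (Rule 1).
teal-key: reached.
teal-pass: reached.
red-token: reached.
red-pass: reached.
L31: reached.
All 5 are reached.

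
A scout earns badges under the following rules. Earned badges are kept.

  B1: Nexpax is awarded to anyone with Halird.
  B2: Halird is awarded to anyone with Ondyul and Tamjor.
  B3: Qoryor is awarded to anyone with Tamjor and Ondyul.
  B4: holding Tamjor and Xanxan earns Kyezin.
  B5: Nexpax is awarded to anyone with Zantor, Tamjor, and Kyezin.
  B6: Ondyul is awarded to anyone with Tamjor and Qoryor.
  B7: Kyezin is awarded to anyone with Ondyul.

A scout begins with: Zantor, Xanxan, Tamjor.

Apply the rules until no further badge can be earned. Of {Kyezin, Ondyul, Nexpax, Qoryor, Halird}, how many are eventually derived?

With Tamjor and Xanxan, Kyezin is earned (B4).
With Zantor, Tamjor, and Kyezin, Nexpax is earned (B5).
Kyezin: reached.
Ondyul would need Tamjor and Qoryor (B6), but Qoryor is never earned.
Nexpax: reached.
Qoryor would need Tamjor and Ondyul (B3), but Ondyul is never earned.
Halird would need Ondyul and Tamjor (B2), but Ondyul is never earned.
Reached: Kyezin and Nexpax — 2 of the 5.

2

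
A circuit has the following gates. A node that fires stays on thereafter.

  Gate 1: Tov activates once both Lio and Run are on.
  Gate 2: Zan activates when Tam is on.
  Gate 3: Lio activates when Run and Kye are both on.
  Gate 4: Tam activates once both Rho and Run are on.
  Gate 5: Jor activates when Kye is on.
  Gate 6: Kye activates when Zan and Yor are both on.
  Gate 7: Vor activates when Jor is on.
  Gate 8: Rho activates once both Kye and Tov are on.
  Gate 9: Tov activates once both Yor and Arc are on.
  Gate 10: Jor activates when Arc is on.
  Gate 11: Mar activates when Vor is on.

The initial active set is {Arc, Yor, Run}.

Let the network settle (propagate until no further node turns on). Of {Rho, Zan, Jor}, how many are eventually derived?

Arc is on, so Jor activates (Gate 10).
Rho would need Kye and Tov (Gate 8), but Kye never turns on.
Zan would need Tam (Gate 2), but Tam never turns on.
Jor: reached.
Reached: Jor — 1 of the 3.

1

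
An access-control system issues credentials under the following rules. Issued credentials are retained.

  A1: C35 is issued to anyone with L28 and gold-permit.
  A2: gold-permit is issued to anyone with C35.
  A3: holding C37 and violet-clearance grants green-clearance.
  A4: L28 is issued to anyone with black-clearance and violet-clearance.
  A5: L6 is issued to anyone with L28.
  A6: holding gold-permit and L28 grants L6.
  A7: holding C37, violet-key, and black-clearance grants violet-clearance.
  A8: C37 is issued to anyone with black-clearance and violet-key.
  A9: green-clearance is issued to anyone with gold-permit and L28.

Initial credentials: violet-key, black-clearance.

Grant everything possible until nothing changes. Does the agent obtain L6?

Yes

Holding black-clearance and violet-key grants C37 (A8).
Holding C37, violet-key, and black-clearance grants violet-clearance (A7).
Holding black-clearance and violet-clearance grants L28 (A4).
Holding L28 grants L6 (A5).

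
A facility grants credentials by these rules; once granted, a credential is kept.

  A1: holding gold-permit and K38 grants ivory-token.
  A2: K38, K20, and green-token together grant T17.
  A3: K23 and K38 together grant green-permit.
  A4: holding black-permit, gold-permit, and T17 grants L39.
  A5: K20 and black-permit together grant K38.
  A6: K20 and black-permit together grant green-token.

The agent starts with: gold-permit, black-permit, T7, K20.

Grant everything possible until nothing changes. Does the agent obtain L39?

Yes

Holding K20 and black-permit grants green-token (A6).
Holding K20 and black-permit grants K38 (A5).
Holding K38, K20, and green-token grants T17 (A2).
Holding black-permit, gold-permit, and T17 grants L39 (A4).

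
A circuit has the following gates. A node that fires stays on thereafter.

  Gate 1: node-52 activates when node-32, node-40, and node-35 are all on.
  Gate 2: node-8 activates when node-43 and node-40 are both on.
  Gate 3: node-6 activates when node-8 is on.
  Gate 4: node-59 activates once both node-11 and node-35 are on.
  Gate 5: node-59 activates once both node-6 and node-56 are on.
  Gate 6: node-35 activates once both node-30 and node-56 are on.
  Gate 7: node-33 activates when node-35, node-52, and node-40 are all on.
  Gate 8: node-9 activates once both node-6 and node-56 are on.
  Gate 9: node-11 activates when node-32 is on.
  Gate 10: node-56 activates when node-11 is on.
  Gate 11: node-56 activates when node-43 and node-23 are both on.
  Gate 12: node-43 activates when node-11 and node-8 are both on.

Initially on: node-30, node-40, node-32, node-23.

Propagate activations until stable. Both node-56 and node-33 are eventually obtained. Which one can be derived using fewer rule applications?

node-56

node-56: node-32 is on, so node-11 activates (Gate 9). Gate 10: node-11 on → node-56 on. [2 rule applications]
node-33: node-32 is on, so node-11 activates (Gate 9). Gate 10: node-11 on → node-56 on. node-30 and node-56 are on, so node-35 activates (Gate 6). Gate 1: node-32, node-40, and node-35 on → node-52 on. Gate 7: node-35, node-52, and node-40 on → node-33 on. [5 rule applications]
node-56 needs fewer.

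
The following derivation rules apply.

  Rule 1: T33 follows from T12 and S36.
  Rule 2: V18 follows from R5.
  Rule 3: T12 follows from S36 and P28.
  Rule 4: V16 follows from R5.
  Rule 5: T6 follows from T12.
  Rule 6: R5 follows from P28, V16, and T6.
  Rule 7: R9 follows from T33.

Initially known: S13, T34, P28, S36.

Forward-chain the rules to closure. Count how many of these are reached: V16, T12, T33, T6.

S36 and P28 hold, so T12 follows (Rule 3).
T12 holds, so T6 follows (Rule 5).
From T12 and S36, Rule 1 gives T33.
V16 would need R5 (Rule 4), but R5 is never established.
T12: reached.
T33: reached.
T6: reached.
Reached: T12, T33, and T6 — 3 of the 4.

3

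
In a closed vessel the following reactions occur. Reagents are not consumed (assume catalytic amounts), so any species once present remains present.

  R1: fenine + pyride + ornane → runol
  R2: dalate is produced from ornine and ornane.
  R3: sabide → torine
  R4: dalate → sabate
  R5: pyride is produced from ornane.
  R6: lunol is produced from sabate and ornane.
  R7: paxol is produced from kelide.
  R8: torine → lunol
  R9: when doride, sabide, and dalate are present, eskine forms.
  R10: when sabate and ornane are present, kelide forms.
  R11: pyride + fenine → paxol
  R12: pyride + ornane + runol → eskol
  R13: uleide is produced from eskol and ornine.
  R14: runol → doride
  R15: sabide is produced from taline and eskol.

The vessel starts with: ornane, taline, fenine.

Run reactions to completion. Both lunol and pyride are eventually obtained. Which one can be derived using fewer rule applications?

pyride: ornane present → pyride forms (R5). [1 rule application]
lunol: ornane present → pyride forms (R5). fenine, pyride, and ornane present → runol forms (R1). pyride, ornane, and runol present → eskol forms (R12). taline and eskol present → sabide forms (R15). sabide present → torine forms (R3). torine present → lunol forms (R8). [6 rule applications]
pyride needs fewer.

pyride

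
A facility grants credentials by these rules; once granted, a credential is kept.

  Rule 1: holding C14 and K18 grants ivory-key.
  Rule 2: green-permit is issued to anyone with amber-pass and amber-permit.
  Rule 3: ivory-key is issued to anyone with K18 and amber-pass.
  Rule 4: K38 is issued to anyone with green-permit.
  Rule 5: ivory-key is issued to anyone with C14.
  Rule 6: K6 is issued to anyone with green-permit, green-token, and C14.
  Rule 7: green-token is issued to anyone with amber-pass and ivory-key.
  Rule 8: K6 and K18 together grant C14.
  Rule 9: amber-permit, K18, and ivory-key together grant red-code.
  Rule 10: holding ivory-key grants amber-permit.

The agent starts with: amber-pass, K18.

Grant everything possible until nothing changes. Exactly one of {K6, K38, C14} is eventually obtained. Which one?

K38

Holding K18 and amber-pass grants ivory-key (Rule 3).
Holding ivory-key grants amber-permit (Rule 10).
Holding amber-pass and amber-permit grants green-permit (Rule 2).
Holding green-permit grants K38 (Rule 4).
K6 would need green-permit, green-token, and C14 (Rule 6), but C14 is never granted. C14 would need K6 and K18 (Rule 8), but K6 is never granted.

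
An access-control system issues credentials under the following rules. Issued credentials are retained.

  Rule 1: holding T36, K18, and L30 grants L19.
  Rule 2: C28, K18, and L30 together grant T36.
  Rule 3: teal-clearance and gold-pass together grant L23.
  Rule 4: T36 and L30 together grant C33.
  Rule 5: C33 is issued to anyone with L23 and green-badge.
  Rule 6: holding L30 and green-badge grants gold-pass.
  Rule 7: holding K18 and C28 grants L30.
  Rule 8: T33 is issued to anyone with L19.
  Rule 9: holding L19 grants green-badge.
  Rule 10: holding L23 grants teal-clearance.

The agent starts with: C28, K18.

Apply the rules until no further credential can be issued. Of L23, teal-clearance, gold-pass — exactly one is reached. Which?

gold-pass

Holding K18 and C28 grants L30 (Rule 7).
Holding C28, K18, and L30 grants T36 (Rule 2).
Holding T36, K18, and L30 grants L19 (Rule 1).
Holding L19 grants green-badge (Rule 9).
Holding L30 and green-badge grants gold-pass (Rule 6).
teal-clearance would need L23 (Rule 10), but L23 is never granted. L23 would need teal-clearance and gold-pass (Rule 3), but teal-clearance is never granted.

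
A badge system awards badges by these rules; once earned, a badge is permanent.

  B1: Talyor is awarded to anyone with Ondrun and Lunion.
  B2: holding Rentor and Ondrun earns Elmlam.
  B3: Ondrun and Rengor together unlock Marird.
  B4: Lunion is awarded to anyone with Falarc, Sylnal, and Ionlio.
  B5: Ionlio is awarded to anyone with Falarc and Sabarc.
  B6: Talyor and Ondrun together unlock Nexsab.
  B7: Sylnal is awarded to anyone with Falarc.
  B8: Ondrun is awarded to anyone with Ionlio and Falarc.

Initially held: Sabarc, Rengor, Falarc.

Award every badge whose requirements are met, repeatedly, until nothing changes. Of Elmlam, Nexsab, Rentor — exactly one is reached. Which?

Nexsab

With Falarc, Sylnal is earned (B7).
With Falarc and Sabarc, Ionlio is earned (B5).
With Falarc, Sylnal, and Ionlio, Lunion is earned (B4).
With Ionlio and Falarc, Ondrun is earned (B8).
With Ondrun and Lunion, Talyor is earned (B1).
With Talyor and Ondrun, Nexsab is earned (B6).
Elmlam would need Rentor and Ondrun (B2), but Rentor is never earned. No rule produces Rentor, and it is not given.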